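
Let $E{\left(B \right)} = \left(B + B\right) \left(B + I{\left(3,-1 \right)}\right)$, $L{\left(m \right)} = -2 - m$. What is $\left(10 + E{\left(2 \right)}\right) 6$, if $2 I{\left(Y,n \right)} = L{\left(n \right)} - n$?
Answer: $108$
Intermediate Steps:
$I{\left(Y,n \right)} = -1 - n$ ($I{\left(Y,n \right)} = \frac{\left(-2 - n\right) - n}{2} = \frac{-2 - 2 n}{2} = -1 - n$)
$E{\left(B \right)} = 2 B^{2}$ ($E{\left(B \right)} = \left(B + B\right) \left(B - 0\right) = 2 B \left(B + \left(-1 + 1\right)\right) = 2 B \left(B + 0\right) = 2 B B = 2 B^{2}$)
$\left(10 + E{\left(2 \right)}\right) 6 = \left(10 + 2 \cdot 2^{2}\right) 6 = \left(10 + 2 \cdot 4\right) 6 = \left(10 + 8\right) 6 = 18 \cdot 6 = 108$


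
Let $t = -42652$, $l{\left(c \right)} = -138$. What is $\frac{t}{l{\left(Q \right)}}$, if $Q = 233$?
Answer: $\frac{21326}{69} \approx 309.07$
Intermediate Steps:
$\frac{t}{l{\left(Q \right)}} = - \frac{42652}{-138} = \left(-42652\right) \left(- \frac{1}{138}\right) = \frac{21326}{69}$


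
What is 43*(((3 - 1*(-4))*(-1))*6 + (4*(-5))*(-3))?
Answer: 774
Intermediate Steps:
43*(((3 - 1*(-4))*(-1))*6 + (4*(-5))*(-3)) = 43*(((3 + 4)*(-1))*6 - 20*(-3)) = 43*((7*(-1))*6 + 60) = 43*(-7*6 + 60) = 43*(-42 + 60) = 43*18 = 774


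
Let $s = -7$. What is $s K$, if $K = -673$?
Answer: $4711$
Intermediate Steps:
$s K = \left(-7\right) \left(-673\right) = 4711$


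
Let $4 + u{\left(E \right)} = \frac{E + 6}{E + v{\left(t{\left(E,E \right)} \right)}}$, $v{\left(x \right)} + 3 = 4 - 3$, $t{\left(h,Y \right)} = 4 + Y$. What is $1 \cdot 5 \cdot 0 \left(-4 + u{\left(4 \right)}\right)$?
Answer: $0$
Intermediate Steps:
$v{\left(x \right)} = -2$ ($v{\left(x \right)} = -3 + \left(4 - 3\right) = -3 + 1 = -2$)
$u{\left(E \right)} = -4 + \frac{6 + E}{-2 + E}$ ($u{\left(E \right)} = -4 + \frac{E + 6}{E - 2} = -4 + \frac{6 + E}{-2 + E}$)
$1 \cdot 5 \cdot 0 \left(-4 + u{\left(4 \right)}\right) = 1 \cdot 5 \cdot 0 \left(-4 + \frac{14 - 12}{-2 + 4}\right) = 5 \cdot 0 \left(-4 + \frac{14 - 12}{2}\right) = 5 \cdot 0 \left(-4 + \frac{1}{2} \cdot 2\right) = 5 \cdot 0 \left(-4 + 1\right) = 5 \cdot 0 \left(-3\right) = 5 \cdot 0 = 0$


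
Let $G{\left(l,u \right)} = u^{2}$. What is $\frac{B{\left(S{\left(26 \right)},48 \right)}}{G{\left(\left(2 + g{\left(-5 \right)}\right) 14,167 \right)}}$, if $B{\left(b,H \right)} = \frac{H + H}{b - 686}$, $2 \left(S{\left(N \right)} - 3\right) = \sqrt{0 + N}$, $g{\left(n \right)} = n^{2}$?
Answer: $- \frac{131136}{26019460885} - \frac{96 \sqrt{26}}{26019460885} \approx -5.0587 \cdot 10^{-6}$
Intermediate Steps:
$S{\left(N \right)} = 3 + \frac{\sqrt{N}}{2}$ ($S{\left(N \right)} = 3 + \frac{\sqrt{0 + N}}{2} = 3 + \frac{\sqrt{N}}{2}$)
$B{\left(b,H \right)} = \frac{2 H}{-686 + b}$
$\frac{B{\left(S{\left(26 \right)},48 \right)}}{G{\left(\left(2 + g{\left(-5 \right)}\right) 14,167 \right)}} = \frac{2 \cdot 48 \frac{1}{-686 + \left(3 + \frac{\sqrt{26}}{2}\right)}}{167^{2}} = \frac{2 \cdot 48 \frac{1}{-683 + \frac{\sqrt{26}}{2}}}{27889} = \frac{96}{-683 + \frac{\sqrt{26}}{2}} \cdot \frac{1}{27889} = \frac{96}{27889 \left(-683 + \frac{\sqrt{26}}{2}\right)}$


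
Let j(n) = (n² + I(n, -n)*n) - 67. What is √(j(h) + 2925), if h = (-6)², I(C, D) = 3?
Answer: √4262 ≈ 65.284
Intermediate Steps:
h = 36
j(n) = -67 + n² + 3*n (j(n) = (n² + 3*n) - 67 = -67 + n² + 3*n)
√(j(h) + 2925) = √((-67 + 36² + 3*36) + 2925) = √((-67 + 1296 + 108) + 2925) = √(1337 + 2925) = √4262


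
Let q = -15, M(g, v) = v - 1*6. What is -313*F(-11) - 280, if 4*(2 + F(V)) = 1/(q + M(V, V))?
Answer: 44601/128 ≈ 348.45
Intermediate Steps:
M(g, v) = -6 + v (M(g, v) = v - 6 = -6 + v)
F(V) = -2 + 1/(4*(-21 + V)) (F(V) = -2 + 1/(4*(-15 + (-6 + V))) = -2 + 1/(4*(-21 + V)))
-313*F(-11) - 280 = -313*(169 - 8*(-11))/(4*(-21 - 11)) - 280 = -313*(169 + 88)/(4*(-32)) - 280 = -313*(-1)*257/(4*32) - 280 = -313*(-257/128) - 280 = 80441/128 - 280 = 44601/128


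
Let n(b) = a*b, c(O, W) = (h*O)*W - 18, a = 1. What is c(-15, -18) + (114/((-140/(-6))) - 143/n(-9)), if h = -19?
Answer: -1615076/315 ≈ -5127.2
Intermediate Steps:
c(O, W) = -18 - 19*O*W (c(O, W) = (-19*O)*W - 18 = -19*O*W - 18 = -18 - 19*O*W)
n(b) = b (n(b) = 1*b = b)
c(-15, -18) + (114/((-140/(-6))) - 143/n(-9)) = (-18 - 19*(-15)*(-18)) + (114/((-140/(-6))) - 143/(-9)) = (-18 - 5130) + (114/((-140*(-⅙))) - 143*(-⅑)) = -5148 + (114/(70/3) + 143/9) = -5148 + (114*(3/70) + 143/9) = -5148 + (171/35 + 143/9) = -5148 + 6544/315 = -1615076/315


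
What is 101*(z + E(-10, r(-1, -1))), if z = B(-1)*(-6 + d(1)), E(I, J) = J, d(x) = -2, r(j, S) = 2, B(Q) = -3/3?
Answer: 1010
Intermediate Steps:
B(Q) = -1 (B(Q) = -3*⅓ = -1)
z = 8 (z = -(-6 - 2) = -1*(-8) = 8)
101*(z + E(-10, r(-1, -1))) = 101*(8 + 2) = 101*10 = 1010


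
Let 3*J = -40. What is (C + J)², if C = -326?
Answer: 1036324/9 ≈ 1.1515e+5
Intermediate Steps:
J = -40/3 (J = (⅓)*(-40) = -40/3 ≈ -13.333)
(C + J)² = (-326 - 40/3)² = (-1018/3)² = 1036324/9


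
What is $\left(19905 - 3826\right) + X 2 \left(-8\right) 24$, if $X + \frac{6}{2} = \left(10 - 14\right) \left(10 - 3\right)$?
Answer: $27983$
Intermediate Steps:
$X = -31$ ($X = -3 + \left(10 - 14\right) \left(10 - 3\right) = -3 - 28 = -31$)
$\left(19905 - 3826\right) + X 2 \left(-8\right) 24 = \left(19905 - 3826\right) + - 31 \cdot 2 \left(-8\right) 24 = 16079 + \left(-31\right) \left(-16\right) 24 = 16079 + 496 \cdot 24 = 16079 + 11904 = 27983$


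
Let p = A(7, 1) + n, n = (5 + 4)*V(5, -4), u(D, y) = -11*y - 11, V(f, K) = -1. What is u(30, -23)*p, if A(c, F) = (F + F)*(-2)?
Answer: -3146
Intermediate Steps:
A(c, F) = -4*F (A(c, F) = (2*F)*(-2) = -4*F)
u(D, y) = -11 - 11*y
n = -9 (n = (5 + 4)*(-1) = 9*(-1) = -9)
p = -13 (p = -4*1 - 9 = -4 - 9 = -13)
u(30, -23)*p = (-11 - 11*(-23))*(-13) = (-11 + 253)*(-13) = 242*(-13) = -3146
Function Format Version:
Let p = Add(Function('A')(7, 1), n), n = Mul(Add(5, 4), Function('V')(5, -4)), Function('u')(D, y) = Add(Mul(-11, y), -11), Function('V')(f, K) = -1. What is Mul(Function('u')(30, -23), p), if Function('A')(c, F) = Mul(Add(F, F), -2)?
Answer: -3146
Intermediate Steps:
Function('A')(c, F) = Mul(-4, F) (Function('A')(c, F) = Mul(Mul(2, F), -2) = Mul(-4, F))
Function('u')(D, y) = Add(-11, Mul(-11, y))
n = -9 (n = Mul(Add(5, 4), -1) = Mul(9, -1) = -9)
p = -13 (p = Add(Mul(-4, 1), -9) = Add(-4, -9) = -13)
Mul(Function('u')(30, -23), p) = Mul(Add(-11, Mul(-11, -23)), -13) = Mul(Add(-11, 253), -13) = Mul(242, -13) = -3146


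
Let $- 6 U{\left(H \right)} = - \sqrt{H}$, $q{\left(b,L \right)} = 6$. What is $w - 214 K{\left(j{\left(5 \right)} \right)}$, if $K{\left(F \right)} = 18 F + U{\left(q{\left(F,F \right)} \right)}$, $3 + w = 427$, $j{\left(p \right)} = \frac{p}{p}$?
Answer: $-3428 - \frac{107 \sqrt{6}}{3} \approx -3515.4$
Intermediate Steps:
$j{\left(p \right)} = 1$
$w = 424$ ($w = -3 + 427 = 424$)
$U{\left(H \right)} = \frac{\sqrt{H}}{6}$ ($U{\left(H \right)} = - \frac{\left(-1\right) \sqrt{H}}{6} = \frac{\sqrt{H}}{6}$)
$K{\left(F \right)} = 18 F + \frac{\sqrt{6}}{6}$
$w - 214 K{\left(j{\left(5 \right)} \right)} = 424 - 214 \left(18 \cdot 1 + \frac{\sqrt{6}}{6}\right) = 424 - 214 \left(18 + \frac{\sqrt{6}}{6}\right) = 424 - \left(3852 + \frac{107 \sqrt{6}}{3}\right) = -3428 - \frac{107 \sqrt{6}}{3}$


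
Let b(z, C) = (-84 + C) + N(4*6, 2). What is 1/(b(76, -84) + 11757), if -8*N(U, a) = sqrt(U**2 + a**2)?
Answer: 185424/2148878591 + 4*sqrt(145)/2148878591 ≈ 8.6311e-5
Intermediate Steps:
N(U, a) = -sqrt(U**2 + a**2)/8
b(z, C) = -84 + C - sqrt(145)/4 (b(z, C) = (-84 + C) - sqrt((4*6)**2 + 2**2)/8 = (-84 + C) - sqrt(24**2 + 4)/8 = (-84 + C) - sqrt(576 + 4)/8 = (-84 + C) - sqrt(145)/4 = -84 + C - sqrt(145)/4)
1/(b(76, -84) + 11757) = 1/((-84 - 84 - sqrt(145)/4) + 11757) = 1/((-168 - sqrt(145)/4) + 11757) = 1/(11589 - sqrt(145)/4)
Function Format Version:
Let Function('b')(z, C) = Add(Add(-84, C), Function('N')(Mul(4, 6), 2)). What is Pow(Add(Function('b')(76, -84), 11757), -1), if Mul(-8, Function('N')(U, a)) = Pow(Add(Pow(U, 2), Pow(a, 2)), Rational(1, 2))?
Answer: Add(Rational(185424, 2148878591), Mul(Rational(4, 2148878591), Pow(145, Rational(1, 2)))) ≈ 8.6311e-5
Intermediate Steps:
Function('N')(U, a) = Mul(Rational(-1, 8), Pow(Add(Pow(U, 2), Pow(a, 2)), Rational(1, 2)))
Function('b')(z, C) = Add(-84, C, Mul(Rational(-1, 4), Pow(145, Rational(1, 2)))) (Function('b')(z, C) = Add(Add(-84, C), Mul(Rational(-1, 8), Pow(Add(Pow(Mul(4, 6), 2), Pow(2, 2)), Rational(1, 2)))) = Add(Add(-84, C), Mul(Rational(-1, 8), Pow(Add(Pow(24, 2), 4), Rational(1, 2)))) = Add(Add(-84, C), Mul(Rational(-1, 8), Pow(Add(576, 4), Rational(1, 2)))) = Add(Add(-84, C), Mul(Rational(-1, 8), Pow(580, Rational(1, 2)))) = Add(Add(-84, C), Mul(Rational(-1, 8), Mul(2, Pow(145, Rational(1, 2))))) = Add(Add(-84, C), Mul(Rational(-1, 4), Pow(145, Rational(1, 2)))) = Add(-84, C, Mul(Rational(-1, 4), Pow(145, Rational(1, 2)))))
Pow(Add(Function('b')(76, -84), 11757), -1) = Pow(Add(Add(-84, -84, Mul(Rational(-1, 4), Pow(145, Rational(1, 2)))), 11757), -1) = Pow(Add(Add(-168, Mul(Rational(-1, 4), Pow(145, Rational(1, 2)))), 11757), -1) = Pow(Add(11589, Mul(Rational(-1, 4), Pow(145, Rational(1, 2)))), -1)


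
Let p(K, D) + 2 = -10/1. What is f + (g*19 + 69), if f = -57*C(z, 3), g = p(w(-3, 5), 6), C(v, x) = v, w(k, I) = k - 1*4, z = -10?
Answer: 411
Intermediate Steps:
w(k, I) = -4 + k (w(k, I) = k - 4 = -4 + k)
p(K, D) = -12 (p(K, D) = -2 - 10/1 = -2 - 10*1 = -2 - 10 = -12)
g = -12
f = 570 (f = -57*(-10) = 570)
f + (g*19 + 69) = 570 + (-12*19 + 69) = 570 + (-228 + 69) = 570 - 159 = 411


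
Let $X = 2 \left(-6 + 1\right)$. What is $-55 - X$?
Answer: $-45$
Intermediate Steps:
$X = -10$ ($X = 2 \left(-5\right) = -10$)
$-55 - X = -55 - -10 = -55 + 10 = -45$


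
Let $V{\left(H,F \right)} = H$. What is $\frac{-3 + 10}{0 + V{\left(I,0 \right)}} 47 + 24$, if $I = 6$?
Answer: $\frac{473}{6} \approx 78.833$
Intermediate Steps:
$\frac{-3 + 10}{0 + V{\left(I,0 \right)}} 47 + 24 = \frac{-3 + 10}{0 + 6} \cdot 47 + 24 = \frac{7}{6} \cdot 47 + 24 = \frac{329}{6} + 24 = \frac{473}{6}$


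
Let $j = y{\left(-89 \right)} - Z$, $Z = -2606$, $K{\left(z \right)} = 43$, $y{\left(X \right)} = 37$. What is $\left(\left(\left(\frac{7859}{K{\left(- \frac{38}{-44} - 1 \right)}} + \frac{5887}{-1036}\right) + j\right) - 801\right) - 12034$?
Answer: $- \frac{63734919}{6364} \approx -10015.0$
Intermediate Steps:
$j = 2643$ ($j = 37 - -2606 = 37 + 2606 = 2643$)
$\left(\left(\left(\frac{7859}{K{\left(- \frac{38}{-44} - 1 \right)}} + \frac{5887}{-1036}\right) + j\right) - 801\right) - 12034 = \left(\left(\left(\frac{7859}{43} + \frac{5887}{-1036}\right) + 2643\right) - 801\right) - 12034 = \left(\left(\left(7859 \cdot \frac{1}{43} + 5887 \left(- \frac{1}{1036}\right)\right) + 2643\right) - 801\right) - 12034 = \left(\left(\left(\frac{7859}{43} - \frac{841}{148}\right) + 2643\right) - 801\right) - 12034 = \left(\left(\frac{1126969}{6364} + 2643\right) - 801\right) - 12034 = \left(\frac{17947021}{6364} - 801\right) - 12034 = \frac{12849457}{6364} - 12034 = - \frac{63734919}{6364}$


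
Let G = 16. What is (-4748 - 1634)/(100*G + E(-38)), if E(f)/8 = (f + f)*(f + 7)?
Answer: -3191/10224 ≈ -0.31211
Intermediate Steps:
E(f) = 16*f*(7 + f) (E(f) = 8*((f + f)*(f + 7)) = 8*((2*f)*(7 + f)) = 8*(2*f*(7 + f)) = 16*f*(7 + f))
(-4748 - 1634)/(100*G + E(-38)) = (-4748 - 1634)/(100*16 + 16*(-38)*(7 - 38)) = -6382/(1600 + 16*(-38)*(-31)) = -6382/(1600 + 18848) = -6382/20448 = -6382*1/20448 = -3191/10224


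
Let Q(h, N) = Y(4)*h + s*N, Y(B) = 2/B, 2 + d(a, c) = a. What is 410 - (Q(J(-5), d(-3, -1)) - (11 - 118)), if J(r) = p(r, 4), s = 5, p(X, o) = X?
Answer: 661/2 ≈ 330.50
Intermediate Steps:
d(a, c) = -2 + a
J(r) = r
Q(h, N) = h/2 + 5*N (Q(h, N) = (2/4)*h + 5*N = (2*(¼))*h + 5*N = h/2 + 5*N)
410 - (Q(J(-5), d(-3, -1)) - (11 - 118)) = 410 - (((½)*(-5) + 5*(-2 - 3)) - (11 - 118)) = 410 - ((-5/2 + 5*(-5)) - 1*(-107)) = 410 - ((-5/2 - 25) + 107) = 410 - (-55/2 + 107) = 410 - 1*159/2 = 410 - 159/2 = 661/2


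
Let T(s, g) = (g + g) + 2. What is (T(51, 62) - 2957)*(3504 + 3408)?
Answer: -19567872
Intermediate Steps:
T(s, g) = 2 + 2*g (T(s, g) = 2*g + 2 = 2 + 2*g)
(T(51, 62) - 2957)*(3504 + 3408) = ((2 + 2*62) - 2957)*(3504 + 3408) = ((2 + 124) - 2957)*6912 = (126 - 2957)*6912 = -2831*6912 = -19567872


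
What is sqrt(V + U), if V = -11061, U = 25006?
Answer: sqrt(13945) ≈ 118.09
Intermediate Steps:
sqrt(V + U) = sqrt(-11061 + 25006) = sqrt(13945)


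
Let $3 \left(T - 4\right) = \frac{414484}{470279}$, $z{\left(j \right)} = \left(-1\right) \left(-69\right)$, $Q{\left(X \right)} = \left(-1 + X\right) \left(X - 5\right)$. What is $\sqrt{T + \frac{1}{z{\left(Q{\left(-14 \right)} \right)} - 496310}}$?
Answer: $\frac{5 \sqrt{84185857507883747298999}}{700115163717} \approx 2.0721$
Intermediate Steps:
$Q{\left(X \right)} = \left(-1 + X\right) \left(-5 + X\right)$
$z{\left(j \right)} = 69$
$T = \frac{6057832}{1410837}$ ($T = 4 + \frac{414484 \cdot \frac{1}{470279}}{3} = 4 + \frac{1}{3} \cdot \frac{414484}{470279} = 4 + \frac{414484}{1410837} = \frac{6057832}{1410837} \approx 4.2938$)
$\sqrt{T + \frac{1}{z{\left(Q{\left(-14 \right)} \right)} - 496310}} = \sqrt{\frac{6057832}{1410837} + \frac{1}{69 - 496310}} = \sqrt{\frac{6057832}{1410837} + \frac{1}{-496241}} = \sqrt{\frac{6057832}{1410837} - \frac{1}{496241}} = \sqrt{\frac{3006143198675}{700115163717}} = \frac{5 \sqrt{84185857507883747298999}}{700115163717}$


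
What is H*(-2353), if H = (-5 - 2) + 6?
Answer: 2353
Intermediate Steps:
H = -1 (H = -7 + 6 = -1)
H*(-2353) = -1*(-2353) = 2353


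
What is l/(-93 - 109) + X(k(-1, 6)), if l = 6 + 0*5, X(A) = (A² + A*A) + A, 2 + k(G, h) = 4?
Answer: 1007/101 ≈ 9.9703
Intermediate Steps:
k(G, h) = 2 (k(G, h) = -2 + 4 = 2)
X(A) = A + 2*A² (X(A) = (A² + A²) + A = 2*A² + A = A + 2*A²)
l = 6 (l = 6 + 0 = 6)
l/(-93 - 109) + X(k(-1, 6)) = 6/(-93 - 109) + 2*(1 + 2*2) = 6/(-202) + 2*(1 + 4) = 6*(-1/202) + 2*5 = -3/101 + 10 = 1007/101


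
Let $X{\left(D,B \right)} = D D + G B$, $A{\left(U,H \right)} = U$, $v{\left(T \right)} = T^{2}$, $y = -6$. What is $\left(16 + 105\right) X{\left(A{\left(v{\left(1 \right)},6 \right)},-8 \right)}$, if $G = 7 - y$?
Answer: $-12463$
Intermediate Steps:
$G = 13$ ($G = 7 - -6 = 7 + 6 = 13$)
$X{\left(D,B \right)} = D^{2} + 13 B$ ($X{\left(D,B \right)} = D D + 13 B = D^{2} + 13 B$)
$\left(16 + 105\right) X{\left(A{\left(v{\left(1 \right)},6 \right)},-8 \right)} = \left(16 + 105\right) \left(\left(1^{2}\right)^{2} + 13 \left(-8\right)\right) = 121 \left(1^{2} - 104\right) = 121 \left(1 - 104\right) = 121 \left(-103\right) = -12463$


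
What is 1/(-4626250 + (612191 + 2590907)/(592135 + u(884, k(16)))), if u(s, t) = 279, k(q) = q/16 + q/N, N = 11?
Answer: -296207/1370326032201 ≈ -2.1616e-7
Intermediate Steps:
k(q) = 27*q/176 (k(q) = q/16 + q/11 = 27*q/176)
1/(-4626250 + (612191 + 2590907)/(592135 + u(884, k(16)))) = 1/(-4626250 + (612191 + 2590907)/(592135 + 279)) = 1/(-4626250 + 3203098/592414) = 1/(-4626250 + 3203098*(1/592414)) = 1/(-4626250 + 1601549/296207) = 1/(-1370326032201/296207) = -296207/1370326032201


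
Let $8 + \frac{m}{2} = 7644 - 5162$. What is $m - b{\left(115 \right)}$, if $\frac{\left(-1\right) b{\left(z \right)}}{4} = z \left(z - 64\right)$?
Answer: $28408$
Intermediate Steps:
$b{\left(z \right)} = - 4 z \left(-64 + z\right)$ ($b{\left(z \right)} = - 4 z \left(z - 64\right) = - 4 z \left(-64 + z\right)$)
$m = 4948$ ($m = -16 + 2 \left(7644 - 5162\right) = -16 + 2 \cdot 2482 = -16 + 4964 = 4948$)
$m - b{\left(115 \right)} = 4948 - 4 \cdot 115 \left(64 - 115\right) = 4948 - 4 \cdot 115 \left(-51\right) = 4948 - -23460 = 4948 + 23460 = 28408$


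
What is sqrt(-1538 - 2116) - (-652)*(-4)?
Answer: -2608 + 3*I*sqrt(406) ≈ -2608.0 + 60.448*I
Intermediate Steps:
sqrt(-1538 - 2116) - (-652)*(-4) = sqrt(-3654) - 1*2608 = 3*I*sqrt(406) - 2608 = -2608 + 3*I*sqrt(406)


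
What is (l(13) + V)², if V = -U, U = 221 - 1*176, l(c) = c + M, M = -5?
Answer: 1369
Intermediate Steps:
l(c) = -5 + c (l(c) = c - 5 = -5 + c)
U = 45 (U = 221 - 176 = 45)
V = -45 (V = -1*45 = -45)
(l(13) + V)² = ((-5 + 13) - 45)² = (8 - 45)² = (-37)² = 1369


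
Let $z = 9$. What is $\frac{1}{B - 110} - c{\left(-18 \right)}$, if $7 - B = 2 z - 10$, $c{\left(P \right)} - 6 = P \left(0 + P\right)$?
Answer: $- \frac{36631}{111} \approx -330.01$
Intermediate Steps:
$c{\left(P \right)} = 6 + P^{2}$ ($c{\left(P \right)} = 6 + P \left(0 + P\right) = 6 + P P = 6 + P^{2}$)
$B = -1$ ($B = 7 - \left(2 \cdot 9 - 10\right) = 7 - \left(18 - 10\right) = 7 - 8 = -1$)
$\frac{1}{B - 110} - c{\left(-18 \right)} = \frac{1}{-1 - 110} - \left(6 + \left(-18\right)^{2}\right) = \frac{1}{-111} - \left(6 + 324\right) = - \frac{1}{111} - 330 = - \frac{36631}{111}$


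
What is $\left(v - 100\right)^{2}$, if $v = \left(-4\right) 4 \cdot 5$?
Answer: $32400$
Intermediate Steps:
$v = -80$ ($v = \left(-16\right) 5 = -80$)
$\left(v - 100\right)^{2} = \left(-80 - 100\right)^{2} = \left(-180\right)^{2} = 32400$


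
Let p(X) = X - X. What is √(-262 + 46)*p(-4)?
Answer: 0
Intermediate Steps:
p(X) = 0
√(-262 + 46)*p(-4) = √(-262 + 46)*0 = √(-216)*0 = (6*I*√6)*0 = 0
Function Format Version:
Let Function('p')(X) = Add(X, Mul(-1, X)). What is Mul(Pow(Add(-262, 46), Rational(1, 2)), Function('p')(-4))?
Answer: 0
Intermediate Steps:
Function('p')(X) = 0
Mul(Pow(Add(-262, 46), Rational(1, 2)), Function('p')(-4)) = Mul(Pow(Add(-262, 46), Rational(1, 2)), 0) = Mul(Pow(-216, Rational(1, 2)), 0) = Mul(Mul(6, I, Pow(6, Rational(1, 2))), 0) = 0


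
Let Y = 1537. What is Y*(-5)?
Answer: -7685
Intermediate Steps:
Y*(-5) = 1537*(-5) = -7685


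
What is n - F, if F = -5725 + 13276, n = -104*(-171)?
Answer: 10233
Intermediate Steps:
n = 17784
F = 7551
n - F = 17784 - 1*7551 = 17784 - 7551 = 10233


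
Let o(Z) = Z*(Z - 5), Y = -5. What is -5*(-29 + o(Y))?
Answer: -105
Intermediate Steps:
o(Z) = Z*(-5 + Z)
-5*(-29 + o(Y)) = -5*(-29 - 5*(-5 - 5)) = -5*(-29 - 5*(-10)) = -5*(-29 + 50) = -5*21 = -105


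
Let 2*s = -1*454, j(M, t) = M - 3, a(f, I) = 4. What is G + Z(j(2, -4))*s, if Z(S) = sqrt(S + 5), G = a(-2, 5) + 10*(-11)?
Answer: -560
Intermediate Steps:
j(M, t) = -3 + M
G = -106 (G = 4 + 10*(-11) = 4 - 110 = -106)
Z(S) = sqrt(5 + S)
s = -227 (s = (-1*454)/2 = (1/2)*(-454) = -227)
G + Z(j(2, -4))*s = -106 + sqrt(5 + (-3 + 2))*(-227) = -106 + sqrt(5 - 1)*(-227) = -106 + sqrt(4)*(-227) = -106 + 2*(-227) = -106 - 454 = -560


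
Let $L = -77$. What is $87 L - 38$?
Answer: $-6737$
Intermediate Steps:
$87 L - 38 = 87 \left(-77\right) - 38 = -6699 - 38 = -6737$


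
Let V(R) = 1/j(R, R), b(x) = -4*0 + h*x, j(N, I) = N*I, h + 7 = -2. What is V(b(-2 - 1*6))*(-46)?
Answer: -23/2592 ≈ -0.0088735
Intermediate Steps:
h = -9 (h = -7 - 2 = -9)
j(N, I) = I*N
b(x) = -9*x (b(x) = -4*0 - 9*x = 0 - 9*x = -9*x)
V(R) = R⁻² (V(R) = 1/(R*R) = 1/(R²) = R⁻²)
V(b(-2 - 1*6))*(-46) = -46/(-9*(-2 - 1*6))² = -46/(-9*(-2 - 6))² = -46/(-9*(-8))² = -46/72² = (1/5184)*(-46) = -23/2592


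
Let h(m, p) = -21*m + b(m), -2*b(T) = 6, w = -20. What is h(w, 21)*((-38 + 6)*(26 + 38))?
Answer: -854016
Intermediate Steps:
b(T) = -3 (b(T) = -½*6 = -3)
h(m, p) = -3 - 21*m (h(m, p) = -21*m - 3 = -3 - 21*m)
h(w, 21)*((-38 + 6)*(26 + 38)) = (-3 - 21*(-20))*((-38 + 6)*(26 + 38)) = (-3 + 420)*(-32*64) = 417*(-2048) = -854016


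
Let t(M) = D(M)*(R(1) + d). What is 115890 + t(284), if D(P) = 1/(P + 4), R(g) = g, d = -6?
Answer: 33376315/288 ≈ 1.1589e+5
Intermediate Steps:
D(P) = 1/(4 + P)
t(M) = -5/(4 + M) (t(M) = (1 - 6)/(4 + M) = -5/(4 + M))
115890 + t(284) = 115890 - 5/(4 + 284) = 115890 - 5/288 = 33376315/288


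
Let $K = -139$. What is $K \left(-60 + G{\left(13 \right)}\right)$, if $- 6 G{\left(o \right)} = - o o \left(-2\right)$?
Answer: $\frac{48511}{3} \approx 16170.0$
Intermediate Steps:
$G{\left(o \right)} = - \frac{o^{2}}{3}$ ($G{\left(o \right)} = - \frac{- o o \left(-2\right)}{6} = - \frac{- o^{2} \left(-2\right)}{6} = - \frac{2 o^{2}}{6} = - \frac{o^{2}}{3}$)
$K \left(-60 + G{\left(13 \right)}\right) = - 139 \left(-60 - \frac{13^{2}}{3}\right) = - 139 \left(-60 - \frac{169}{3}\right) = \left(-139\right) \left(- \frac{349}{3}\right) = \frac{48511}{3}$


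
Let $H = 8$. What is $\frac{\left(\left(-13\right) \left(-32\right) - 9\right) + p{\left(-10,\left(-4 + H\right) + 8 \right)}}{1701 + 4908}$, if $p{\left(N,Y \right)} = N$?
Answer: $\frac{397}{6609} \approx 0.06007$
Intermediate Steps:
$\frac{\left(\left(-13\right) \left(-32\right) - 9\right) + p{\left(-10,\left(-4 + H\right) + 8 \right)}}{1701 + 4908} = \frac{\left(\left(-13\right) \left(-32\right) - 9\right) - 10}{1701 + 4908} = \frac{\left(416 - 9\right) - 10}{6609} = \left(407 - 10\right) \frac{1}{6609} = 397 \cdot \frac{1}{6609} = \frac{397}{6609}$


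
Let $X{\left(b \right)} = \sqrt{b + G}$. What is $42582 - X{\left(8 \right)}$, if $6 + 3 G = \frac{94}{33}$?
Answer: $42582 - \frac{4 \sqrt{473}}{33} \approx 42579.0$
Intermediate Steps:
$G = - \frac{104}{99}$ ($G = -2 + \frac{94 \cdot \frac{1}{33}}{3} = -2 + \frac{1}{3} \cdot \frac{94}{33} = -2 + \frac{94}{99} = - \frac{104}{99} \approx -1.0505$)
$X{\left(b \right)} = \sqrt{- \frac{104}{99} + b}$ ($X{\left(b \right)} = \sqrt{b - \frac{104}{99}} = \sqrt{- \frac{104}{99} + b}$)
$42582 - X{\left(8 \right)} = 42582 - \frac{\sqrt{-1144 + 1089 \cdot 8}}{33} = 42582 - \frac{\sqrt{-1144 + 8712}}{33} = 42582 - \frac{\sqrt{7568}}{33} = 42582 - \frac{4 \sqrt{473}}{33}$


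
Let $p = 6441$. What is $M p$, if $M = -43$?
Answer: $-276963$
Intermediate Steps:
$M p = \left(-43\right) 6441 = -276963$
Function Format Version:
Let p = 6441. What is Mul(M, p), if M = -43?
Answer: -276963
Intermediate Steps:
Mul(M, p) = Mul(-43, 6441) = -276963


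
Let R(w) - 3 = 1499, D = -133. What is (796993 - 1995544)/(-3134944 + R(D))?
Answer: 1198551/3133442 ≈ 0.38250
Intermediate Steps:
R(w) = 1502 (R(w) = 3 + 1499 = 1502)
(796993 - 1995544)/(-3134944 + R(D)) = (796993 - 1995544)/(-3134944 + 1502) = -1198551/(-3133442) = -1198551*(-1/3133442) = 1198551/3133442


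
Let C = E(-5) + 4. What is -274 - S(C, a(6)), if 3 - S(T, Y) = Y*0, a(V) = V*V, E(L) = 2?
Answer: -277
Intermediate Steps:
a(V) = V**2
C = 6 (C = 2 + 4 = 6)
S(T, Y) = 3 (S(T, Y) = 3 - Y*0 = 3 - 1*0 = 3 + 0 = 3)
-274 - S(C, a(6)) = -274 - 1*3 = -274 - 3 = -277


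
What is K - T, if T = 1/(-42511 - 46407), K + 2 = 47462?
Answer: 4220048281/88918 ≈ 47460.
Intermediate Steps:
K = 47460 (K = -2 + 47462 = 47460)
T = -1/88918 (T = 1/(-88918) = -1/88918 ≈ -1.1246e-5)
K - T = 47460 - 1*(-1/88918) = 47460 + 1/88918 = 4220048281/88918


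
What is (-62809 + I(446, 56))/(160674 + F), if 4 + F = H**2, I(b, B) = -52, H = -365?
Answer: -62861/293895 ≈ -0.21389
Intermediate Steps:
F = 133221 (F = -4 + (-365)**2 = -4 + 133225 = 133221)
(-62809 + I(446, 56))/(160674 + F) = (-62809 - 52)/(160674 + 133221) = -62861/293895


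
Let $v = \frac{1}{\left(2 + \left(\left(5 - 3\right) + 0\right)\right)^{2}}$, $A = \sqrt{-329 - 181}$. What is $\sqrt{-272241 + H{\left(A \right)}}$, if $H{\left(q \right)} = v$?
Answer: $\frac{7 i \sqrt{88895}}{4} \approx 521.77 i$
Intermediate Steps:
$A = i \sqrt{510}$ ($A = \sqrt{-510} = i \sqrt{510} \approx 22.583 i$)
$v = \frac{1}{16}$ ($v = \frac{1}{\left(2 + \left(2 + 0\right)\right)^{2}} = \frac{1}{\left(2 + 2\right)^{2}} = \frac{1}{4^{2}} = \frac{1}{16} \approx 0.0625$)
$H{\left(q \right)} = \frac{1}{16}$
$\sqrt{-272241 + H{\left(A \right)}} = \sqrt{-272241 + \frac{1}{16}} = \sqrt{- \frac{4355855}{16}} = \frac{7 i \sqrt{88895}}{4}$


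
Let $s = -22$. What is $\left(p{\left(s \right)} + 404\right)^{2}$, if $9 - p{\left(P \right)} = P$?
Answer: $189225$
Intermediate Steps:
$p{\left(P \right)} = 9 - P$
$\left(p{\left(s \right)} + 404\right)^{2} = \left(\left(9 - -22\right) + 404\right)^{2} = \left(\left(9 + 22\right) + 404\right)^{2} = \left(31 + 404\right)^{2} = 435^{2} = 189225$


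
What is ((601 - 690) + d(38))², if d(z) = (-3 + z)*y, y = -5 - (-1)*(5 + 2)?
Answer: 361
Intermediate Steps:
y = 2 (y = -5 - (-1)*7 = -5 - 1*(-7) = -5 + 7 = 2)
d(z) = -6 + 2*z (d(z) = (-3 + z)*2 = -6 + 2*z)
((601 - 690) + d(38))² = ((601 - 690) + (-6 + 2*38))² = (-89 + (-6 + 76))² = (-89 + 70)² = (-19)² = 361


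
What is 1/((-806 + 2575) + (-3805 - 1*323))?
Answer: -1/2359 ≈ -0.00042391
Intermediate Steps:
1/((-806 + 2575) + (-3805 - 1*323)) = 1/(1769 + (-3805 - 323)) = 1/(1769 - 4128) = 1/(-2359) = -1/2359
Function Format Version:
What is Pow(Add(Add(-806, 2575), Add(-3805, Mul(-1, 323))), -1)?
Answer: Rational(-1, 2359) ≈ -0.00042391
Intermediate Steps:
Pow(Add(Add(-806, 2575), Add(-3805, Mul(-1, 323))), -1) = Pow(Add(1769, Add(-3805, -323)), -1) = Pow(Add(1769, -4128), -1) = Pow(-2359, -1) = Rational(-1, 2359)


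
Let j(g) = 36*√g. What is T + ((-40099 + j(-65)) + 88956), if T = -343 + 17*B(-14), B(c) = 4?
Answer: 48582 + 36*I*√65 ≈ 48582.0 + 290.24*I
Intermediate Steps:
T = -275 (T = -343 + 17*4 = -343 + 68 = -275)
T + ((-40099 + j(-65)) + 88956) = -275 + ((-40099 + 36*√(-65)) + 88956) = -275 + ((-40099 + 36*(I*√65)) + 88956) = -275 + ((-40099 + 36*I*√65) + 88956) = -275 + (48857 + 36*I*√65) = 48582 + 36*I*√65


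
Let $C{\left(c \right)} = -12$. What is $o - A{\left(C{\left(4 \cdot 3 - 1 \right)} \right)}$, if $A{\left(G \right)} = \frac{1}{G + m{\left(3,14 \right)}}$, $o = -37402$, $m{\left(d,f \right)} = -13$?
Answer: $- \frac{935049}{25} \approx -37402.0$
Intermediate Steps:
$A{\left(G \right)} = \frac{1}{-13 + G}$ ($A{\left(G \right)} = \frac{1}{G - 13} = \frac{1}{-13 + G}$)
$o - A{\left(C{\left(4 \cdot 3 - 1 \right)} \right)} = -37402 - \frac{1}{-13 - 12} = -37402 - \frac{1}{-25} = -37402 - - \frac{1}{25} = -37402 + \frac{1}{25} = - \frac{935049}{25}$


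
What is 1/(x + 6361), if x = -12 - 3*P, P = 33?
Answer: 1/6250 ≈ 0.00016000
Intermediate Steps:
x = -111 (x = -12 - 3*33 = -12 - 99 = -111)
1/(x + 6361) = 1/(-111 + 6361) = 1/6250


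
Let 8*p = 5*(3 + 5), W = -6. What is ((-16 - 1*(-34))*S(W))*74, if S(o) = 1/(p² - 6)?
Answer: 1332/19 ≈ 70.105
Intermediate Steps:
p = 5 (p = (5*(3 + 5))/8 = (5*8)/8 = (⅛)*40 = 5)
S(o) = 1/19 (S(o) = 1/(5² - 6) = 1/(25 - 6) = 1/19)
((-16 - 1*(-34))*S(W))*74 = ((-16 - 1*(-34))*(1/19))*74 = ((-16 + 34)*(1/19))*74 = (18*(1/19))*74 = (18/19)*74 = 1332/19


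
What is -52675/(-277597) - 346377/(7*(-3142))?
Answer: 97311750019/6105468418 ≈ 15.938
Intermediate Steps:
-52675/(-277597) - 346377/(7*(-3142)) = -52675*(-1/277597) - 346377/(-21994) = 52675/277597 - 346377*(-1/21994) = 52675/277597 + 346377/21994 = 97311750019/6105468418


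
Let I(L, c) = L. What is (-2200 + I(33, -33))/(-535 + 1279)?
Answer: -2167/744 ≈ -2.9126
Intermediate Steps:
(-2200 + I(33, -33))/(-535 + 1279) = (-2200 + 33)/(-535 + 1279) = -2167/744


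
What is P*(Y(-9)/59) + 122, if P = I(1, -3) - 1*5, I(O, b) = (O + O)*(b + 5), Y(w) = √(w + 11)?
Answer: 122 - √2/59 ≈ 121.98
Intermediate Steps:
Y(w) = √(11 + w)
I(O, b) = 2*O*(5 + b) (I(O, b) = (2*O)*(5 + b) = 2*O*(5 + b))
P = -1 (P = 2*1*(5 - 3) - 1*5 = 2*1*2 - 5 = 4 - 5 = -1)
P*(Y(-9)/59) + 122 = -√(11 - 9)/59 + 122 = -√2/59 + 122 = 122 - √2/59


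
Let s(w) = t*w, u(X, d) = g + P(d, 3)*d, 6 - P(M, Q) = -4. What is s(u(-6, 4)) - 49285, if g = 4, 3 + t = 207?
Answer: -40309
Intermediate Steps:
t = 204 (t = -3 + 207 = 204)
P(M, Q) = 10 (P(M, Q) = 6 - 1*(-4) = 6 + 4 = 10)
u(X, d) = 4 + 10*d
s(w) = 204*w
s(u(-6, 4)) - 49285 = 204*(4 + 10*4) - 49285 = 204*(4 + 40) - 49285 = 204*44 - 49285 = 8976 - 49285 = -40309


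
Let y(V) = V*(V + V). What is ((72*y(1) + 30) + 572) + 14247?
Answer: 14993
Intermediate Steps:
y(V) = 2*V² (y(V) = V*(2*V) = 2*V²)
((72*y(1) + 30) + 572) + 14247 = ((72*(2*1²) + 30) + 572) + 14247 = ((72*(2*1) + 30) + 572) + 14247 = ((72*2 + 30) + 572) + 14247 = ((144 + 30) + 572) + 14247 = (174 + 572) + 14247 = 746 + 14247 = 14993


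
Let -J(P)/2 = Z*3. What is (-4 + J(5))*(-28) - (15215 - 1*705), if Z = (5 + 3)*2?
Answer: -11710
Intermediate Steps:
Z = 16 (Z = 8*2 = 16)
J(P) = -96 (J(P) = -32*3 = -2*48 = -96)
(-4 + J(5))*(-28) - (15215 - 1*705) = (-4 - 96)*(-28) - (15215 - 1*705) = -100*(-28) - (15215 - 705) = 2800 - 1*14510 = 2800 - 14510 = -11710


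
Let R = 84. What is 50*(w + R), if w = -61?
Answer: 1150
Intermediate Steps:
50*(w + R) = 50*(-61 + 84) = 50*23 = 1150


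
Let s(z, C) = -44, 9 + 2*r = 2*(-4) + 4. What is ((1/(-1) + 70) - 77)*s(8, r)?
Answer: 352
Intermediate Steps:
r = -13/2 (r = -9/2 + (2*(-4) + 4)/2 = -9/2 + (-8 + 4)/2 = -9/2 + (½)*(-4) = -9/2 - 2 = -13/2 ≈ -6.5000)
((1/(-1) + 70) - 77)*s(8, r) = ((1/(-1) + 70) - 77)*(-44) = ((-1 + 70) - 77)*(-44) = (69 - 77)*(-44) = -8*(-44) = 352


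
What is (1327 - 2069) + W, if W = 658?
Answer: -84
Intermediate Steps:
(1327 - 2069) + W = (1327 - 2069) + 658 = -742 + 658 = -84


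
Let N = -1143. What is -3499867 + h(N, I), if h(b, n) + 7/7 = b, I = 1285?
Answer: -3501011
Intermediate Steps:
h(b, n) = -1 + b
-3499867 + h(N, I) = -3499867 + (-1 - 1143) = -3499867 - 1144 = -3501011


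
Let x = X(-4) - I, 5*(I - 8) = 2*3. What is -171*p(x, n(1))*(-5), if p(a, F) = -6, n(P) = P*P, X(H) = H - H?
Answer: -5130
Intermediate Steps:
I = 46/5 (I = 8 + (2*3)/5 = 8 + (⅕)*6 = 8 + 6/5 = 46/5 ≈ 9.2000)
X(H) = 0
n(P) = P²
x = -46/5 (x = 0 - 1*46/5 = 0 - 46/5 = -46/5 ≈ -9.2000)
-171*p(x, n(1))*(-5) = -171*(-6)*(-5) = 1026*(-5) = -5130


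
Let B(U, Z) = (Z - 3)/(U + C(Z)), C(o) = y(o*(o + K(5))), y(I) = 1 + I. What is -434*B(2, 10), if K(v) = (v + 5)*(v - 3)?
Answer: -3038/303 ≈ -10.026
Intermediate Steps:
K(v) = (-3 + v)*(5 + v) (K(v) = (5 + v)*(-3 + v) = (-3 + v)*(5 + v))
C(o) = 1 + o*(20 + o) (C(o) = 1 + o*(o + (-15 + 5**2 + 2*5)) = 1 + o*(o + (-15 + 25 + 10)) = 1 + o*(o + 20) = 1 + o*(20 + o))
B(U, Z) = (-3 + Z)/(1 + U + Z*(20 + Z)) (B(U, Z) = (Z - 3)/(U + (1 + Z*(20 + Z))) = (-3 + Z)/(1 + U + Z*(20 + Z)))
-434*B(2, 10) = -434*(-3 + 10)/(1 + 2 + 10*(20 + 10)) = -434*7/(1 + 2 + 10*30) = -434*7/(1 + 2 + 300) = -434*7/303 = -3038/303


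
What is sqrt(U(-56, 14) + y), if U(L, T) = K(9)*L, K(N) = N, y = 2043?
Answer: 9*sqrt(19) ≈ 39.230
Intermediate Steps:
U(L, T) = 9*L
sqrt(U(-56, 14) + y) = sqrt(9*(-56) + 2043) = sqrt(-504 + 2043) = sqrt(1539) = 9*sqrt(19)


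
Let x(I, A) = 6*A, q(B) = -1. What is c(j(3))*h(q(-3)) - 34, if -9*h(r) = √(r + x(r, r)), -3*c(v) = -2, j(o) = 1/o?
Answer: -34 - 2*I*√7/27 ≈ -34.0 - 0.19598*I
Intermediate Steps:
c(v) = ⅔ (c(v) = -⅓*(-2) = ⅔)
h(r) = -√7*√r/9 (h(r) = -√(r + 6*r)/9 = -√7*√r/9)
c(j(3))*h(q(-3)) - 34 = 2*(-√7*√(-1)/9)/3 - 34 = 2*(-√7*I/9)/3 - 34 = 2*(-I*√7/9)/3 - 34 = -2*I*√7/27 - 34 = -34 - 2*I*√7/27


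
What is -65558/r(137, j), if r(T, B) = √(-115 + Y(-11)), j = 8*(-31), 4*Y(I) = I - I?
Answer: 65558*I*√115/115 ≈ 6113.3*I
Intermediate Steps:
Y(I) = 0 (Y(I) = (I - I)/4 = (¼)*0 = 0)
j = -248
r(T, B) = I*√115 (r(T, B) = √(-115 + 0) = √(-115) = I*√115)
-65558/r(137, j) = -65558*(-I*√115/115) = -(-65558)*I*√115/115 = 65558*I*√115/115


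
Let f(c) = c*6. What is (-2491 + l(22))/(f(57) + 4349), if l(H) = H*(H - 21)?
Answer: -2469/4691 ≈ -0.52633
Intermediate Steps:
f(c) = 6*c
l(H) = H*(-21 + H)
(-2491 + l(22))/(f(57) + 4349) = (-2491 + 22*(-21 + 22))/(6*57 + 4349) = (-2491 + 22*1)/(342 + 4349) = (-2491 + 22)/4691 = -2469*1/4691 = -2469/4691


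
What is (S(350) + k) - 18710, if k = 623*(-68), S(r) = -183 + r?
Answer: -60907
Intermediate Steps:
k = -42364
(S(350) + k) - 18710 = ((-183 + 350) - 42364) - 18710 = (167 - 42364) - 18710 = -42197 - 18710 = -60907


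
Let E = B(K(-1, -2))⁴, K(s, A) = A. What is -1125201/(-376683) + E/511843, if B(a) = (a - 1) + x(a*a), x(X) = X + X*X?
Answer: 202462398762/64267518923 ≈ 3.1503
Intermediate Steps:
x(X) = X + X²
B(a) = -1 + a + a²*(1 + a²) (B(a) = (a - 1) + (a*a)*(1 + a*a) = (-1 + a) + a²*(1 + a²) = -1 + a + a²*(1 + a²))
E = 83521 (E = (-1 - 2 + (-2)² + (-2)⁴)⁴ = (-1 - 2 + 4 + 16)⁴ = 17⁴ = 83521)
-1125201/(-376683) + E/511843 = -1125201/(-376683) + 83521/511843 = -1125201*(-1/376683) + 83521*(1/511843) = 375067/125561 + 83521/511843 = 202462398762/64267518923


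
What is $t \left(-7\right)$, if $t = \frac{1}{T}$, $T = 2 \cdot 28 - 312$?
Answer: $\frac{7}{256} \approx 0.027344$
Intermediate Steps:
$T = -256$ ($T = 56 - 312 = -256$)
$t = - \frac{1}{256}$ ($t = \frac{1}{-256} = - \frac{1}{256} \approx -0.0039063$)
$t \left(-7\right) = \left(- \frac{1}{256}\right) \left(-7\right) = \frac{7}{256}$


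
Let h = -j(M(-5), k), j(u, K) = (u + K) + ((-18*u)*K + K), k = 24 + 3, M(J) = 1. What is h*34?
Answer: 14654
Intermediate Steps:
k = 27
j(u, K) = u + 2*K - 18*K*u (j(u, K) = (K + u) + (-18*K*u + K) = (K + u) + (K - 18*K*u) = u + 2*K - 18*K*u)
h = 431 (h = -(1 + 2*27 - 18*27*1) = -(1 + 54 - 486) = -1*(-431) = 431)
h*34 = 431*34 = 14654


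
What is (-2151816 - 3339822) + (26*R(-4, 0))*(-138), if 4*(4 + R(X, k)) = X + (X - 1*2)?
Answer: -5468316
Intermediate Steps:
R(X, k) = -9/2 + X/2 (R(X, k) = -4 + (X + (X - 1*2))/4 = -4 + (X + (X - 2))/4 = -4 + (X + (-2 + X))/4 = -4 + (-2 + 2*X)/4 = -4 + (-½ + X/2) = -9/2 + X/2)
(-2151816 - 3339822) + (26*R(-4, 0))*(-138) = (-2151816 - 3339822) + (26*(-9/2 + (½)*(-4)))*(-138) = -5491638 + (26*(-9/2 - 2))*(-138) = -5491638 + (26*(-13/2))*(-138) = -5491638 - 169*(-138) = -5491638 + 23322 = -5468316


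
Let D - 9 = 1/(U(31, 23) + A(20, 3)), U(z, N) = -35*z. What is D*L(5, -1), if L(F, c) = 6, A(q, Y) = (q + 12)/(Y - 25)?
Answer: 645288/11951 ≈ 53.995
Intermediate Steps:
A(q, Y) = (12 + q)/(-25 + Y)
D = 107548/11951 (D = 9 + 1/(-35*31 + (12 + 20)/(-25 + 3)) = 9 + 1/(-1085 + 32/(-22)) = 9 + 1/(-1085 - 1/22*32) = 9 + 1/(-1085 - 16/11) = 9 + 1/(-11951/11) = 9 - 11/11951 = 107548/11951 ≈ 8.9991)
D*L(5, -1) = (107548/11951)*6 = 645288/11951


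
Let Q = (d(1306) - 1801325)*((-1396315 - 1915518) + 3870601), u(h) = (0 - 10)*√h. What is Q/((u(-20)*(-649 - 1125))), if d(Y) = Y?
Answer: 125724127074*I*√5/22175 ≈ 1.2678e+7*I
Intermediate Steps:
u(h) = -10*√h
Q = -1005793016592 (Q = (1306 - 1801325)*((-1396315 - 1915518) + 3870601) = -1800019*(-3311833 + 3870601) = -1800019*558768 = -1005793016592)
Q/((u(-20)*(-649 - 1125))) = -1005793016592*I*√5/(100*(-649 - 1125)) = -1005793016592*(-I*√5/177400) = -(-125724127074)*I*√5/22175 = 125724127074*I*√5/22175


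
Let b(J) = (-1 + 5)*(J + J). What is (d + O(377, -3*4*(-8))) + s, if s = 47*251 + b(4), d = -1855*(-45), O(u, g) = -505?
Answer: 94799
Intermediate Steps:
b(J) = 8*J (b(J) = 4*(2*J) = 8*J)
d = 83475
s = 11829 (s = 47*251 + 8*4 = 11797 + 32 = 11829)
(d + O(377, -3*4*(-8))) + s = (83475 - 505) + 11829 = 82970 + 11829 = 94799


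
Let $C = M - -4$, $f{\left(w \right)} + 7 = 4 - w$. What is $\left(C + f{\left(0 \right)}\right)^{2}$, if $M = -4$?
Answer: $9$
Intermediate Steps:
$f{\left(w \right)} = -3 - w$ ($f{\left(w \right)} = -7 - \left(-4 + w\right) = -3 - w$)
$C = 0$ ($C = -4 - -4 = -4 + 4 = 0$)
$\left(C + f{\left(0 \right)}\right)^{2} = \left(0 - 3\right)^{2} = \left(-3\right)^{2} = 9$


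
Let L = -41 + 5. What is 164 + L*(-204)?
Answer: 7508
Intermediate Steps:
L = -36
164 + L*(-204) = 164 - 36*(-204) = 164 + 7344 = 7508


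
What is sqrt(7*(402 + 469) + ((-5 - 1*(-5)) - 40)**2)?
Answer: sqrt(7697) ≈ 87.733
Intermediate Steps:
sqrt(7*(402 + 469) + ((-5 - 1*(-5)) - 40)**2) = sqrt(7*871 + ((-5 + 5) - 40)**2) = sqrt(6097 + (0 - 40)**2) = sqrt(6097 + (-40)**2) = sqrt(6097 + 1600) = sqrt(7697)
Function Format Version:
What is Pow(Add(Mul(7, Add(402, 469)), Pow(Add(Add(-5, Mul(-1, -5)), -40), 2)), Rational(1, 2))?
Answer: Pow(7697, Rational(1, 2)) ≈ 87.733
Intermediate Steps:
Pow(Add(Mul(7, Add(402, 469)), Pow(Add(Add(-5, Mul(-1, -5)), -40), 2)), Rational(1, 2)) = Pow(Add(Mul(7, 871), Pow(Add(Add(-5, 5), -40), 2)), Rational(1, 2)) = Pow(Add(6097, Pow(Add(0, -40), 2)), Rational(1, 2)) = Pow(Add(6097, Pow(-40, 2)), Rational(1, 2)) = Pow(Add(6097, 1600), Rational(1, 2)) = Pow(7697, Rational(1, 2))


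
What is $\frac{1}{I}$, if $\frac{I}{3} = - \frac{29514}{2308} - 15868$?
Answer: $- \frac{1154}{54979287} \approx -2.099 \cdot 10^{-5}$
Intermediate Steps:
$I = - \frac{54979287}{1154}$ ($I = 3 \left(- \frac{29514}{2308} - 15868\right) = 3 \left(\left(-29514\right) \frac{1}{2308} - 15868\right) = 3 \left(- \frac{14757}{1154} - 15868\right) = 3 \left(- \frac{18326429}{1154}\right) = - \frac{54979287}{1154} \approx -47642.0$)
$\frac{1}{I} = \frac{1}{- \frac{54979287}{1154}} = - \frac{1154}{54979287}$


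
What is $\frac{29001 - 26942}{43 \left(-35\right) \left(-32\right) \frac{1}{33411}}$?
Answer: $\frac{228549}{160} \approx 1428.4$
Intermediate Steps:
$\frac{29001 - 26942}{43 \left(-35\right) \left(-32\right) \frac{1}{33411}} = \frac{29001 - 26942}{\left(-1505\right) \left(-32\right) \frac{1}{33411}} = \frac{2059}{48160 \cdot \frac{1}{33411}} = \frac{2059}{\frac{160}{111}} = 2059 \cdot \frac{111}{160} = \frac{228549}{160}$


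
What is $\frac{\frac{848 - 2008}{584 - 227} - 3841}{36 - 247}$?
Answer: $\frac{1372397}{75327} \approx 18.219$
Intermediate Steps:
$\frac{\frac{848 - 2008}{584 - 227} - 3841}{36 - 247} = \frac{- \frac{1160}{357} - 3841}{-211} = \left(\left(-1160\right) \frac{1}{357} - 3841\right) \left(- \frac{1}{211}\right) = \left(- \frac{1160}{357} - 3841\right) \left(- \frac{1}{211}\right) = \left(- \frac{1372397}{357}\right) \left(- \frac{1}{211}\right) = \frac{1372397}{75327}$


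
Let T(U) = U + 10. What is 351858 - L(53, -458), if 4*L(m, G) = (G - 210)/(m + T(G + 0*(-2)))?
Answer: 138983743/395 ≈ 3.5186e+5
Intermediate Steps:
T(U) = 10 + U
L(m, G) = (-210 + G)/(4*(10 + G + m)) (L(m, G) = ((G - 210)/(m + (10 + (G + 0*(-2)))))/4 = ((-210 + G)/(m + (10 + (G + 0))))/4 = ((-210 + G)/(m + (10 + G)))/4 = ((-210 + G)/(10 + G + m))/4 = (-210 + G)/(4*(10 + G + m)))
351858 - L(53, -458) = 351858 - (-210 - 458)/(4*(10 - 458 + 53)) = 351858 - (-668)/(4*(-395)) = 351858 - (-1)*(-668)/(4*395) = 351858 - 1*167/395 = 351858 - 167/395 = 138983743/395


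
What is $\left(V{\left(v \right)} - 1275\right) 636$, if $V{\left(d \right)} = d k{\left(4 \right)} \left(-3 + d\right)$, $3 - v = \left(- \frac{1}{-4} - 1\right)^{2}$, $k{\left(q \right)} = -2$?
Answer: $- \frac{25892991}{32} \approx -8.0916 \cdot 10^{5}$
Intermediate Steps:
$v = \frac{39}{16}$ ($v = 3 - \left(- \frac{1}{-4} - 1\right)^{2} = 3 - \left(\left(-1\right) \left(- \frac{1}{4}\right) - 1\right)^{2} = 3 - \left(\frac{1}{4} - 1\right)^{2} = 3 - \left(- \frac{3}{4}\right)^{2} = 3 - \frac{9}{16} = \frac{39}{16} \approx 2.4375$)
$V{\left(d \right)} = - 2 d \left(-3 + d\right)$ ($V{\left(d \right)} = d \left(-2\right) \left(-3 + d\right) = - 2 d \left(-3 + d\right)$)
$\left(V{\left(v \right)} - 1275\right) 636 = \left(2 \cdot \frac{39}{16} \left(3 - \frac{39}{16}\right) - 1275\right) 636 = \left(2 \cdot \frac{39}{16} \cdot \frac{9}{16} - 1275\right) 636 = \left(\frac{351}{128} - 1275\right) 636 = \left(- \frac{162849}{128}\right) 636 = - \frac{25892991}{32}$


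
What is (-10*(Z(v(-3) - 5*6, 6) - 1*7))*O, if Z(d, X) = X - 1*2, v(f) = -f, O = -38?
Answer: -1140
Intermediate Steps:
Z(d, X) = -2 + X (Z(d, X) = X - 2 = -2 + X)
(-10*(Z(v(-3) - 5*6, 6) - 1*7))*O = -10*((-2 + 6) - 1*7)*(-38) = -10*(4 - 7)*(-38) = -10*(-3)*(-38) = 30*(-38) = -1140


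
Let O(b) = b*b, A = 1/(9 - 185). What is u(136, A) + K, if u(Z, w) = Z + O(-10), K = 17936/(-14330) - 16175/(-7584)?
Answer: 12871969523/54339360 ≈ 236.88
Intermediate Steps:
K = 47880563/54339360 (K = 17936*(-1/14330) - 16175*(-1/7584) = -8968/7165 + 16175/7584 = 47880563/54339360 ≈ 0.88114)
A = -1/176 (A = 1/(-176) = -1/176 ≈ -0.0056818)
O(b) = b²
u(Z, w) = 100 + Z (u(Z, w) = Z + (-10)² = Z + 100 = 100 + Z)
u(136, A) + K = (100 + 136) + 47880563/54339360 = 236 + 47880563/54339360 = 12871969523/54339360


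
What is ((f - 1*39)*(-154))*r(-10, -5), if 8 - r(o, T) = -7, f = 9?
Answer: 69300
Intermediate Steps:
r(o, T) = 15 (r(o, T) = 8 - 1*(-7) = 8 + 7 = 15)
((f - 1*39)*(-154))*r(-10, -5) = ((9 - 1*39)*(-154))*15 = ((9 - 39)*(-154))*15 = -30*(-154)*15 = 4620*15 = 69300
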